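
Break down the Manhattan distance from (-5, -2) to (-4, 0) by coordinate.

Σ|x_i - y_i| = |-5 - (-4)| + |-2 - 0| = 1 + 2 = 3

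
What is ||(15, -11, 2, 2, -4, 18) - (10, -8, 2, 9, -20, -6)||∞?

max(|x_i - y_i|) = max(|15 - 10|, |-11 - (-8)|, |2 - 2|, |2 - 9|, |-4 - (-20)|, |18 - (-6)|) = max(5, 3, 0, 7, 16, 24) = 24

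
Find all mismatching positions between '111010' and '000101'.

Differing positions: 1, 2, 3, 4, 5, 6. Hamming distance = 6.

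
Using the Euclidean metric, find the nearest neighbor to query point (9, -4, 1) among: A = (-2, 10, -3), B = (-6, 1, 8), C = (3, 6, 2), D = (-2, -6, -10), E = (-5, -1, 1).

Distances: d(A) ≈ 18.2483, d(B) ≈ 17.2916, d(C) ≈ 11.7047, d(D) ≈ 15.6844, d(E) ≈ 14.3178. Nearest: C = (3, 6, 2) with distance 11.7047.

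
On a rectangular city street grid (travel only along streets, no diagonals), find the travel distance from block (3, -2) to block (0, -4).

Σ|x_i - y_i| = |3 - 0| + |-2 - (-4)| = 3 + 2 = 5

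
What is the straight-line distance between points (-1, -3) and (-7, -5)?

√(Σ(x_i - y_i)²) = √((-1 - (-7))² + (-3 - (-5))²)
= √(6² + 2²) = √(36 + 4) = √40 ≈ 6.3246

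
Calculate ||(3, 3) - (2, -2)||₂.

√(Σ(x_i - y_i)²) = √((3 - 2)² + (3 - (-2))²)
= √(1² + 5²) = √(1 + 25) = √26 ≈ 5.099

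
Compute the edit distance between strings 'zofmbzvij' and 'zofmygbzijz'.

Let D[i][j] be the edit distance between the first i characters of 'zofmbzvij' and the first j characters of 'zofmygbzijz', with D[i][0] = i, D[0][j] = j, and D[i][j] = D[i-1][j-1] if the characters match, else 1 + min(D[i-1][j], D[i][j-1], D[i-1][j-1]). Filling the table (rows: prefixes of 'zofmbzvij', columns: prefixes of 'zofmygbzijz'):
     ε  z  o  f  m  y  g  b  z  i  j  z
  ε  0  1  2  3  4  5  6  7  8  9 10 11
  z  1  0  1  2  3  4  5  6  7  8  9 10
  o  2  1  0  1  2  3  4  5  6  7  8  9
  f  3  2  1  0  1  2  3  4  5  6  7  8
  m  4  3  2  1  0  1  2  3  4  5  6  7
  b  5  4  3  2  1  1  2  2  3  4  5  6
  z  6  5  4  3  2  2  2  3  2  3  4  5
  v  7  6  5  4  3  3  3  3  3  3  4  5
  i  8  7  6  5  4  4  4  4  4  3  4  5
  j  9  8  7  6  5  5  5  5  5  4  3  4
The bottom-right entry gives D[9][11] = 4, so no sequence of fewer than 4 edits works. Backtracking through the table gives one optimal edit sequence (4 edits):
  zofmbzvij → zofmybzvij (ins y @5)
  zofmybzvij → zofmygbzvij (ins g @6)
  zofmygbzvij → zofmygbzij (del v @9)
  zofmygbzij → zofmygbzijz (ins z @11)
Edit distance = 4.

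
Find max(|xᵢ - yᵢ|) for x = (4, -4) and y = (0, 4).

max(|x_i - y_i|) = max(|4 - 0|, |-4 - 4|) = max(4, 8) = 8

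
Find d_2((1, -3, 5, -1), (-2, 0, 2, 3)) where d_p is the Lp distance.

(Σ|x_i - y_i|^2)^(1/2) = (|1 - (-2)|^2 + |-3 - 0|^2 + |5 - 2|^2 + |-1 - 3|^2)^(1/2)
= (3^2 + 3^2 + 3^2 + 4^2)^(1/2) = (9 + 9 + 9 + 16)^(1/2) = (43)^(1/2) ≈ 6.5574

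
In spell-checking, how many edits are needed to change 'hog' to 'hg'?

Let D[i][j] be the edit distance between the first i characters of 'hog' and the first j characters of 'hg', with D[i][0] = i, D[0][j] = j, and D[i][j] = D[i-1][j-1] if the characters match, else 1 + min(D[i-1][j], D[i][j-1], D[i-1][j-1]). Filling the table (rows: prefixes of 'hog', columns: prefixes of 'hg'):
     ε  h  g
  ε  0  1  2
  h  1  0  1
  o  2  1  1
  g  3  2  1
The bottom-right entry gives D[3][2] = 1, so no sequence of fewer than 1 edit works. Backtracking through the table gives one optimal edit sequence (1 edit):
  hog → hg (del o @2)
Edit distance = 1.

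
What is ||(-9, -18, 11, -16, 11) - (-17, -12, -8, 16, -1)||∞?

max(|x_i - y_i|) = max(|-9 - (-17)|, |-18 - (-12)|, |11 - (-8)|, |-16 - 16|, |11 - (-1)|) = max(8, 6, 19, 32, 12) = 32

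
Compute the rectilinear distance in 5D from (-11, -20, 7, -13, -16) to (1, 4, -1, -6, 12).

Σ|x_i - y_i| = |-11 - 1| + |-20 - 4| + |7 - (-1)| + |-13 - (-6)| + |-16 - 12| = 12 + 24 + 8 + 7 + 28 = 79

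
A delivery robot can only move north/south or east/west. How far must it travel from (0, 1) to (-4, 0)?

Σ|x_i - y_i| = |0 - (-4)| + |1 - 0| = 4 + 1 = 5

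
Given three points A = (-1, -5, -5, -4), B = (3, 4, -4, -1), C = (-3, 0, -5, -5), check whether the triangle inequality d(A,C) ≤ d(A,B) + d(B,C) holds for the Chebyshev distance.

d(A,B) = max(4, 9, 1, 3) = 9, d(B,C) = max(6, 4, 1, 4) = 6, d(A,C) = max(2, 5, 0, 1) = 5.
d(A,C) = 5 ≤ 9 + 6 = 15. Triangle inequality is satisfied.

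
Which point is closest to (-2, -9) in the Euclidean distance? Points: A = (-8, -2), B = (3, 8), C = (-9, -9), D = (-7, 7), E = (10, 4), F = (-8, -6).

Distances: d(A) ≈ 9.2195, d(B) ≈ 17.72, d(C) = 7, d(D) ≈ 16.7631, d(E) ≈ 17.6918, d(F) ≈ 6.7082. Nearest: F = (-8, -6) with distance 6.7082.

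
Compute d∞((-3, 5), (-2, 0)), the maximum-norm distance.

max(|x_i - y_i|) = max(|-3 - (-2)|, |5 - 0|) = max(1, 5) = 5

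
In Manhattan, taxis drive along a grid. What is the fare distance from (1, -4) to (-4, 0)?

Σ|x_i - y_i| = |1 - (-4)| + |-4 - 0| = 5 + 4 = 9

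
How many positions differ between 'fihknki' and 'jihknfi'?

Differing positions: 1, 6. Hamming distance = 2.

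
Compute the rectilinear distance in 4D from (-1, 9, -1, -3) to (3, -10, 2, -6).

Σ|x_i - y_i| = |-1 - 3| + |9 - (-10)| + |-1 - 2| + |-3 - (-6)| = 4 + 19 + 3 + 3 = 29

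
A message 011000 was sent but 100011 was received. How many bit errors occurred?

Differing positions: 1, 2, 3, 5, 6. Hamming distance = 5.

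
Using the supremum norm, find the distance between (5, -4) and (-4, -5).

max(|x_i - y_i|) = max(|5 - (-4)|, |-4 - (-5)|) = max(9, 1) = 9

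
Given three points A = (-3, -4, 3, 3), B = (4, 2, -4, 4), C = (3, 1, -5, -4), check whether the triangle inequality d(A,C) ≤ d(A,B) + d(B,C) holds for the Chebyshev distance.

d(A,B) = max(7, 6, 7, 1) = 7, d(B,C) = max(1, 1, 1, 8) = 8, d(A,C) = max(6, 5, 8, 7) = 8.
d(A,C) = 8 ≤ 7 + 8 = 15. Triangle inequality is satisfied.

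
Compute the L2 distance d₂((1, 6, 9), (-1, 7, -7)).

√(Σ(x_i - y_i)²) = √((1 - (-1))² + (6 - 7)² + (9 - (-7))²)
= √(2² + (-1)² + 16²) = √(4 + 1 + 256) = √261 ≈ 16.1555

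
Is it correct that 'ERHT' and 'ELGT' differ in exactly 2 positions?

Differing positions: 2, 3. Hamming distance = 2, so the claim is true.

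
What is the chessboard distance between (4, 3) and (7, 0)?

max(|x_i - y_i|) = max(|4 - 7|, |3 - 0|) = max(3, 3) = 3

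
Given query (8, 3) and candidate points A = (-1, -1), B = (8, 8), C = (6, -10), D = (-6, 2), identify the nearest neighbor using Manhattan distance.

Distances: d(A) = 13, d(B) = 5, d(C) = 15, d(D) = 15. Nearest: B = (8, 8) with distance 5.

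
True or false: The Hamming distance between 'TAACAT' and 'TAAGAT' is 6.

Differing positions: 4. Hamming distance = 1, so the claim that d_H = 6 is false.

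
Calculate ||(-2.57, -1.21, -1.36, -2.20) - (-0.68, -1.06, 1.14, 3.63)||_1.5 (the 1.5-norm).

(Σ|x_i - y_i|^1.5)^(1/1.5) = (|-2.57 - (-0.68)|^1.5 + |-1.21 - (-1.06)|^1.5 + |-1.36 - 1.14|^1.5 + |-2.2 - 3.63|^1.5)^(1/1.5)
= (1.89^1.5 + 0.15^1.5 + 2.5^1.5 + 5.83^1.5)^(1/1.5) ≈ (2.5983 + 0.0581 + 3.9528 + 14.0768)^(1/1.5) = (20.686)^(1/1.5) ≈ 7.5356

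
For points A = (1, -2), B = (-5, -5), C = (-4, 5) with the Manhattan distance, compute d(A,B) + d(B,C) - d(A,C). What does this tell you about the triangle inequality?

d(A,B) = 6 + 3 = 9, d(B,C) = 1 + 10 = 11, d(A,C) = 5 + 7 = 12.
d(A,B) + d(B,C) - d(A,C) = 9 + 11 - 12 = 20 - 12 = 8. This is ≥ 0, so the triangle inequality holds for these points.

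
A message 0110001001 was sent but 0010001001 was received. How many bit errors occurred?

Differing positions: 2. Hamming distance = 1.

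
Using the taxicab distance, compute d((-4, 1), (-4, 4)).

Σ|x_i - y_i| = |-4 - (-4)| + |1 - 4| = 0 + 3 = 3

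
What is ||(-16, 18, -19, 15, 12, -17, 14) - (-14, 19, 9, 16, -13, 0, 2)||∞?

max(|x_i - y_i|) = max(|-16 - (-14)|, |18 - 19|, |-19 - 9|, |15 - 16|, |12 - (-13)|, |-17 - 0|, |14 - 2|) = max(2, 1, 28, 1, 25, 17, 12) = 28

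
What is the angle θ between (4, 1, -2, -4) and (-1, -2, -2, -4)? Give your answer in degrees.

With u = (4, 1, -2, -4), v = (-1, -2, -2, -4):
u·v = 4·(-1) + 1·(-2) + (-2)·(-2) + (-4)·(-4) = (-4) + (-2) + 4 + 16 = 14.
|u| = √(4² + 1² + (-2)² + (-4)²) = √37, |v| = √((-1)² + (-2)² + (-2)² + (-4)²) = √25, so |u||v| = √(37·25) = √925.
cos θ = (u·v)/(|u||v|) = 14/√925 ≈ 0.460317
θ = arccos(0.460317) ≈ 62.59°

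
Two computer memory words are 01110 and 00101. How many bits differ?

Differing positions: 2, 4, 5. Hamming distance = 3.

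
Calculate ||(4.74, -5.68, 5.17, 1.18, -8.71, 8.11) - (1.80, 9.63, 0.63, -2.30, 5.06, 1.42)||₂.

√(Σ(x_i - y_i)²) = √((4.74 - 1.8)² + (-5.68 - 9.63)² + (5.17 - 0.63)² + (1.18 - (-2.3))² + (-8.71 - 5.06)² + (8.11 - 1.42)²)
= √(2.94² + (-15.31)² + 4.54² + 3.48² + (-13.77)² + 6.69²) = √(8.6436 + 234.3961 + 20.6116 + 12.1104 + 189.6129 + 44.7561) = √510.1307 ≈ 22.5861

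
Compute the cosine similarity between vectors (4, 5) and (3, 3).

With u = (4, 5), v = (3, 3):
u·v = 4·3 + 5·3 = 12 + 15 = 27.
|u| = √(4² + 5²) = √41, |v| = √(3² + 3²) = √18, so |u||v| = √(41·18) = √738.
cos θ = (u·v)/(|u||v|) = 27/√738 ≈ 0.9939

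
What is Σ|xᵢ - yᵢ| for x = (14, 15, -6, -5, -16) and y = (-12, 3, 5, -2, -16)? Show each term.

Σ|x_i - y_i| = |14 - (-12)| + |15 - 3| + |-6 - 5| + |-5 - (-2)| + |-16 - (-16)| = 26 + 12 + 11 + 3 + 0 = 52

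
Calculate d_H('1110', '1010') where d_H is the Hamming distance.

Differing positions: 2. Hamming distance = 1.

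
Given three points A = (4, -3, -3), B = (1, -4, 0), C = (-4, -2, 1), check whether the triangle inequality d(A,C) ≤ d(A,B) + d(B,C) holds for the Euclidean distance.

d(A,B) = √(3² + 1² + 3²) = √19 ≈ 4.3589, d(B,C) = √(5² + 2² + 1²) = √30 ≈ 5.4772, d(A,C) = √(8² + 1² + 4²) = √81 = 9.
d(A,C) = 9 ≤ 4.3589 + 5.4772 = 9.8361. Triangle inequality is satisfied.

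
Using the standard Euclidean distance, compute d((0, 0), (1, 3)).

(Σ|x_i - y_i|^2)^(1/2) = (|0 - 1|^2 + |0 - 3|^2)^(1/2)
= (1^2 + 3^2)^(1/2) = (1 + 9)^(1/2) = (10)^(1/2) ≈ 3.1623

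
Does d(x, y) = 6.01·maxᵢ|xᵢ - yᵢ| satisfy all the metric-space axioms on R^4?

Yes. The L∞ (Chebyshev) norm induces a metric on R^4, and multiplying a metric by a positive constant 6.01 > 0 preserves all four axioms: non-negativity (6.01·||x-y|| ≥ 0), identity (6.01·||x-y|| = 0 ⟺ ||x-y|| = 0 ⟺ x = y), symmetry (||x-y|| = ||y-x||), and the triangle inequality (6.01·||x-z|| ≤ 6.01·||x-y|| + 6.01·||y-z||). So d is a metric.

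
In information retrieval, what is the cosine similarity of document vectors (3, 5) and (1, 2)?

With u = (3, 5), v = (1, 2):
u·v = 3·1 + 5·2 = 3 + 10 = 13.
|u| = √(3² + 5²) = √34, |v| = √(1² + 2²) = √5, so |u||v| = √(34·5) = √170.
cos θ = (u·v)/(|u||v|) = 13/√170 ≈ 0.9971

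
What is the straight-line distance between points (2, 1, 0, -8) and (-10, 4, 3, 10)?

√(Σ(x_i - y_i)²) = √((2 - (-10))² + (1 - 4)² + (0 - 3)² + (-8 - 10)²)
= √(12² + (-3)² + (-3)² + (-18)²) = √(144 + 9 + 9 + 324) = √486 ≈ 22.0454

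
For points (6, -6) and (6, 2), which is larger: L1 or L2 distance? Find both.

L1 = |6 - 6| + |-6 - 2| = 0 + 8 = 8
L2 = √(0² + 8²) = √64 = 8
L1 ≥ L2 always (equality iff movement is along one axis); L1 = L2 here (movement is along a single axis).
Ratio L1/L2 = 8/8 = 1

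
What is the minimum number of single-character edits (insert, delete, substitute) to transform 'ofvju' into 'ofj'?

Let D[i][j] be the edit distance between the first i characters of 'ofvju' and the first j characters of 'ofj', with D[i][0] = i, D[0][j] = j, and D[i][j] = D[i-1][j-1] if the characters match, else 1 + min(D[i-1][j], D[i][j-1], D[i-1][j-1]). Filling the table (rows: prefixes of 'ofvju', columns: prefixes of 'ofj'):
     ε  o  f  j
  ε  0  1  2  3
  o  1  0  1  2
  f  2  1  0  1
  v  3  2  1  1
  j  4  3  2  1
  u  5  4  3  2
The bottom-right entry gives D[5][3] = 2, so no sequence of fewer than 2 edits works. Backtracking through the table gives one optimal edit sequence (2 edits):
  ofvju → ofju (del v @3)
  ofju → ofj (del u @4)
Edit distance = 2.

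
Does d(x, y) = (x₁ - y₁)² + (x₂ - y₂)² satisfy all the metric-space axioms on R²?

No. The squared Euclidean distance fails the triangle inequality. Counterexample: x = (0, 0), y = (1, 1), z = (2, 2). d(x,z) = 2² + 2² = 8, but d(x,y) + d(y,z) = (1² + 1²) + (1² + 1²) = 2 + 2 = 4. Since 8 > 4, the triangle inequality is violated. (Note: √d, the ordinary Euclidean distance, IS a metric.)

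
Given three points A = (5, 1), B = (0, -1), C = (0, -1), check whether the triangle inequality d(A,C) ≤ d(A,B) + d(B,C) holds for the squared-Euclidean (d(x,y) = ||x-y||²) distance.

d(A,B) = 5² + 2² = 29, d(B,C) = 0² + 0² = 0, d(A,C) = 5² + 2² = 29.
d(A,C) = 29 ≤ 29 + 0 = 29. Triangle inequality is satisfied.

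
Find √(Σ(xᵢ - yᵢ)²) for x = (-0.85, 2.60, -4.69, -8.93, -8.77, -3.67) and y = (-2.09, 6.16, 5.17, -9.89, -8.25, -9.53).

√(Σ(x_i - y_i)²) = √((-0.85 - (-2.09))² + (2.6 - 6.16)² + (-4.69 - 5.17)² + (-8.93 - (-9.89))² + (-8.77 - (-8.25))² + (-3.67 - (-9.53))²)
= √(1.24² + (-3.56)² + (-9.86)² + 0.96² + (-0.52)² + 5.86²) = √(1.5376 + 12.6736 + 97.2196 + 0.9216 + 0.2704 + 34.3396) = √146.9624 ≈ 12.1228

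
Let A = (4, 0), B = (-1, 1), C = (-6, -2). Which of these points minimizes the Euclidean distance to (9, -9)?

Distances: d(A) ≈ 10.2956, d(B) ≈ 14.1421, d(C) ≈ 16.5529. Nearest: A = (4, 0) with distance 10.2956.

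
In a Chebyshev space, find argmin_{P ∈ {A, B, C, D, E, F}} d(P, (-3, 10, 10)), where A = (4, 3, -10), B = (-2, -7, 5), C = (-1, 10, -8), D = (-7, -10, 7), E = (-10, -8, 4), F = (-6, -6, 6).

Distances: d(A) = 20, d(B) = 17, d(C) = 18, d(D) = 20, d(E) = 18, d(F) = 16. Nearest: F = (-6, -6, 6) with distance 16.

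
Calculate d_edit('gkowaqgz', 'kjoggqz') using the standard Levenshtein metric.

Let D[i][j] be the edit distance between the first i characters of 'gkowaqgz' and the first j characters of 'kjoggqz', with D[i][0] = i, D[0][j] = j, and D[i][j] = D[i-1][j-1] if the characters match, else 1 + min(D[i-1][j], D[i][j-1], D[i-1][j-1]). Filling the table (rows: prefixes of 'gkowaqgz', columns: prefixes of 'kjoggqz'):
     ε  k  j  o  g  g  q  z
  ε  0  1  2  3  4  5  6  7
  g  1  1  2  3  3  4  5  6
  k  2  1  2  3  4  4  5  6
  o  3  2  2  2  3  4  5  6
  w  4  3  3  3  3  4  5  6
  a  5  4  4  4  4  4  5  6
  q  6  5  5  5  5  5  4  5
  g  7  6  6  6  5  5  5  5
  z  8  7  7  7  6  6  6  5
The bottom-right entry gives D[8][7] = 5, so no sequence of fewer than 5 edits works. Backtracking through the table gives one optimal edit sequence (5 edits):
  gkowaqgz → kkowaqgz (sub g→k @1)
  kkowaqgz → kjowaqgz (sub k→j @2)
  kjowaqgz → kjogaqgz (sub w→g @4)
  kjogaqgz → kjoggqgz (sub a→g @5)
  kjoggqgz → kjoggqz (del g @7)
Edit distance = 5.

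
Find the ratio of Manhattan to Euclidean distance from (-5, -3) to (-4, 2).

L1 = |-5 - (-4)| + |-3 - 2| = 1 + 5 = 6
L2 = √(1² + 5²) = √26 ≈ 5.099
L1 ≥ L2 always (equality iff movement is along one axis); L1 > L2 here.
Ratio L1/L2 = 6/√26 ≈ 1.1767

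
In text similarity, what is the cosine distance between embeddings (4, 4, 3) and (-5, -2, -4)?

With u = (4, 4, 3), v = (-5, -2, -4):
u·v = 4·(-5) + 4·(-2) + 3·(-4) = (-20) + (-8) + (-12) = -40.
|u| = √(4² + 4² + 3²) = √41, |v| = √((-5)² + (-2)² + (-4)²) = √45, so |u||v| = √(41·45) = √1845.
cos θ = (u·v)/(|u||v|) = -40/√1845 ≈ -0.9312
Cosine distance = 1 - cos θ ≈ 1 - (-0.9312) = 1.9312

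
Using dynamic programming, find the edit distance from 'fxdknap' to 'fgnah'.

Let D[i][j] be the edit distance between the first i characters of 'fxdknap' and the first j characters of 'fgnah', with D[i][0] = i, D[0][j] = j, and D[i][j] = D[i-1][j-1] if the characters match, else 1 + min(D[i-1][j], D[i][j-1], D[i-1][j-1]). Filling the table (rows: prefixes of 'fxdknap', columns: prefixes of 'fgnah'):
     ε  f  g  n  a  h
  ε  0  1  2  3  4  5
  f  1  0  1  2  3  4
  x  2  1  1  2  3  4
  d  3  2  2  2  3  4
  k  4  3  3  3  3  4
  n  5  4  4  3  4  4
  a  6  5  5  4  3  4
  p  7  6  6  5  4  4
The bottom-right entry gives D[7][5] = 4, so no sequence of fewer than 4 edits works. Backtracking through the table gives one optimal edit sequence (4 edits):
  fxdknap → fdknap (del x @2)
  fdknap → fknap (del d @2)
  fknap → fgnap (sub k→g @2)
  fgnap → fgnah (sub p→h @5)
Edit distance = 4.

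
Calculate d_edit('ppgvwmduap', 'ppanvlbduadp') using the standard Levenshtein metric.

Let D[i][j] be the edit distance between the first i characters of 'ppgvwmduap' and the first j characters of 'ppanvlbduadp', with D[i][0] = i, D[0][j] = j, and D[i][j] = D[i-1][j-1] if the characters match, else 1 + min(D[i-1][j], D[i][j-1], D[i-1][j-1]). Filling the table (rows: prefixes of 'ppgvwmduap', columns: prefixes of 'ppanvlbduadp'):
     ε  p  p  a  n  v  l  b  d  u  a  d  p
  ε  0  1  2  3  4  5  6  7  8  9 10 11 12
  p  1  0  1  2  3  4  5  6  7  8  9 10 11
  p  2  1  0  1  2  3  4  5  6  7  8  9 10
  g  3  2  1  1  2  3  4  5  6  7  8  9 10
  v  4  3  2  2  2  2  3  4  5  6  7  8  9
  w  5  4  3  3  3  3  3  4  5  6  7  8  9
  m  6  5  4  4  4  4  4  4  5  6  7  8  9
  d  7  6  5  5  5  5  5  5  4  5  6  7  8
  u  8  7  6  6  6  6  6  6  5  4  5  6  7
  a  9  8  7  6  7  7  7  7  6  5  4  5  6
  p 10  9  8  7  7  8  8  8  7  6  5  5  5
The bottom-right entry gives D[10][12] = 5, so no sequence of fewer than 5 edits works. Backtracking through the table gives one optimal edit sequence (5 edits):
  ppgvwmduap → ppagvwmduap (ins a @3)
  ppagvwmduap → ppanvwmduap (sub g→n @4)
  ppanvwmduap → ppanvlmduap (sub w→l @6)
  ppanvlmduap → ppanvlbduap (sub m→b @7)
  ppanvlbduap → ppanvlbduadp (ins d @11)
Edit distance = 5.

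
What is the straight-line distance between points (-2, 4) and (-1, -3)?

√(Σ(x_i - y_i)²) = √((-2 - (-1))² + (4 - (-3))²)
= √((-1)² + 7²) = √(1 + 49) = √50 ≈ 7.0711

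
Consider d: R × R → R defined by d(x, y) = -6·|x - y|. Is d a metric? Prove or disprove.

No. With c = -6 < 0, d fails non-negativity: d(3, 7) = -6·|3 - 7| = -6·4 = -24 < 0.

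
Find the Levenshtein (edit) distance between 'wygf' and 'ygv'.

Let D[i][j] be the edit distance between the first i characters of 'wygf' and the first j characters of 'ygv', with D[i][0] = i, D[0][j] = j, and D[i][j] = D[i-1][j-1] if the characters match, else 1 + min(D[i-1][j], D[i][j-1], D[i-1][j-1]). Filling the table (rows: prefixes of 'wygf', columns: prefixes of 'ygv'):
     ε  y  g  v
  ε  0  1  2  3
  w  1  1  2  3
  y  2  1  2  3
  g  3  2  1  2
  f  4  3  2  2
The bottom-right entry gives D[4][3] = 2, so no sequence of fewer than 2 edits works. Backtracking through the table gives one optimal edit sequence (2 edits):
  wygf → ygf (del w @1)
  ygf → ygv (sub f→v @3)
Edit distance = 2.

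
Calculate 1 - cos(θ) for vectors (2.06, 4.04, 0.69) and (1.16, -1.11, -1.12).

With u = (2.06, 4.04, 0.69), v = (1.16, -1.11, -1.12):
u·v = 2.06·1.16 + 4.04·(-1.11) + 0.69·(-1.12) = 2.3896 + (-4.4844) + (-0.7728) = -2.8676.
|u| = √(2.06² + 4.04² + 0.69²) = √(4.2436 + 16.3216 + 0.4761) = √21.0413, |v| = √(1.16² + (-1.11)² + (-1.12)²) = √(1.3456 + 1.2321 + 1.2544) = √3.8321.
cos θ = (u·v)/(|u||v|) = -2.8676/(√21.0413·√3.8321) ≈ -0.3193
Cosine distance = 1 - cos θ ≈ 1 - (-0.3193) = 1.3193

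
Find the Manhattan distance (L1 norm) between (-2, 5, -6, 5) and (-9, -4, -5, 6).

Σ|x_i - y_i| = |-2 - (-9)| + |5 - (-4)| + |-6 - (-5)| + |5 - 6| = 7 + 9 + 1 + 1 = 18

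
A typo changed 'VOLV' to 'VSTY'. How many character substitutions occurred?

Differing positions: 2, 3, 4. Hamming distance = 3.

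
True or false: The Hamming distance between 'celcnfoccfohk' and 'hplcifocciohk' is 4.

Differing positions: 1, 2, 5, 10. Hamming distance = 4, so the claim is true.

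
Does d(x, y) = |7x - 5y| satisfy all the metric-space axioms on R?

No. d fails symmetry: d(1, 5) = |7·1 - 5·5| = |-18| = 18, but d(5, 1) = |7·5 - 5·1| = |30| = 30. Since 18 ≠ 30, d(x,y) ≠ d(y,x) in general.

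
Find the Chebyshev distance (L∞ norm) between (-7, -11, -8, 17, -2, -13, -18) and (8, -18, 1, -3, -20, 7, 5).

max(|x_i - y_i|) = max(|-7 - 8|, |-11 - (-18)|, |-8 - 1|, |17 - (-3)|, |-2 - (-20)|, |-13 - 7|, |-18 - 5|) = max(15, 7, 9, 20, 18, 20, 23) = 23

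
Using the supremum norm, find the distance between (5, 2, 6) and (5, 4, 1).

max(|x_i - y_i|) = max(|5 - 5|, |2 - 4|, |6 - 1|) = max(0, 2, 5) = 5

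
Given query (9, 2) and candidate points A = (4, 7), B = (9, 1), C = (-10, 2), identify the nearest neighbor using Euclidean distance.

Distances: d(A) ≈ 7.0711, d(B) = 1, d(C) = 19. Nearest: B = (9, 1) with distance 1.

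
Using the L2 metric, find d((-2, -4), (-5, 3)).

√(Σ(x_i - y_i)²) = √((-2 - (-5))² + (-4 - 3)²)
= √(3² + (-7)²) = √(9 + 49) = √58 ≈ 7.6158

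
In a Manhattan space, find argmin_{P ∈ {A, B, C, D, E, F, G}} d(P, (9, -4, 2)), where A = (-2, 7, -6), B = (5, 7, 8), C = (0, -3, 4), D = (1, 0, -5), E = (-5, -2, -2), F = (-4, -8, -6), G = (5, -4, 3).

Distances: d(A) = 30, d(B) = 21, d(C) = 12, d(D) = 19, d(E) = 20, d(F) = 25, d(G) = 5. Nearest: G = (5, -4, 3) with distance 5.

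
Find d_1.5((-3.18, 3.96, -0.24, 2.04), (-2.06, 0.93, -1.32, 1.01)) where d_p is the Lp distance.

(Σ|x_i - y_i|^1.5)^(1/1.5) = (|-3.18 - (-2.06)|^1.5 + |3.96 - 0.93|^1.5 + |-0.24 - (-1.32)|^1.5 + |2.04 - 1.01|^1.5)^(1/1.5)
= (1.12^1.5 + 3.03^1.5 + 1.08^1.5 + 1.03^1.5)^(1/1.5) ≈ (1.1853 + 5.2743 + 1.1224 + 1.0453)^(1/1.5) = (8.6273)^(1/1.5) ≈ 4.2065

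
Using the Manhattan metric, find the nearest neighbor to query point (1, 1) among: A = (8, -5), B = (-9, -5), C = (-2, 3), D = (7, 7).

Distances: d(A) = 13, d(B) = 16, d(C) = 5, d(D) = 12. Nearest: C = (-2, 3) with distance 5.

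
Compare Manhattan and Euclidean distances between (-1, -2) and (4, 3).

L1 = |-1 - 4| + |-2 - 3| = 5 + 5 = 10
L2 = √(5² + 5²) = √50 ≈ 7.0711
L1 ≥ L2 always (equality iff movement is along one axis); L1 > L2 here.
Ratio L1/L2 = 10/√50 ≈ 1.4142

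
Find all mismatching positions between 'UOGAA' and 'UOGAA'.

Differing positions: none. Hamming distance = 0.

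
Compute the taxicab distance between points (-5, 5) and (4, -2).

Σ|x_i - y_i| = |-5 - 4| + |5 - (-2)| = 9 + 7 = 16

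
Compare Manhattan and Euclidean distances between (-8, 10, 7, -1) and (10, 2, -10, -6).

L1 = |-8 - 10| + |10 - 2| + |7 - (-10)| + |-1 - (-6)| = 18 + 8 + 17 + 5 = 48
L2 = √(18² + 8² + 17² + 5²) = √702 ≈ 26.4953
L1 ≥ L2 always (equality iff movement is along one axis); L1 > L2 here.
Ratio L1/L2 = 48/√702 ≈ 1.8116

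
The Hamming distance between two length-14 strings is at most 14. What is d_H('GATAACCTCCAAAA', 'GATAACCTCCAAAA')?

Differing positions: none. Hamming distance = 0. The maximum possible Hamming distance for length-14 strings is 14, so d_H/14 = 0/14 = 0.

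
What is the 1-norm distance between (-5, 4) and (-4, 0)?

Σ|x_i - y_i| = |-5 - (-4)| + |4 - 0| = 1 + 4 = 5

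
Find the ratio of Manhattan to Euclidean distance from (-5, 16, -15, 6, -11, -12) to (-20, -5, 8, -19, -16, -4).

L1 = |-5 - (-20)| + |16 - (-5)| + |-15 - 8| + |6 - (-19)| + |-11 - (-16)| + |-12 - (-4)| = 15 + 21 + 23 + 25 + 5 + 8 = 97
L2 = √(15² + 21² + 23² + 25² + 5² + 8²) = √1909 ≈ 43.6921
L1 ≥ L2 always (equality iff movement is along one axis); L1 > L2 here.
Ratio L1/L2 = 97/√1909 ≈ 2.2201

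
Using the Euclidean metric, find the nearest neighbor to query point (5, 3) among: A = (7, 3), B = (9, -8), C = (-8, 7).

Distances: d(A) = 2, d(B) ≈ 11.7047, d(C) ≈ 13.6015. Nearest: A = (7, 3) with distance 2.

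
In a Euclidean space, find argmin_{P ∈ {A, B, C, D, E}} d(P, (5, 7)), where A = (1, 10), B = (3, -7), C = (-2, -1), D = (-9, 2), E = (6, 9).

Distances: d(A) = 5, d(B) ≈ 14.1421, d(C) ≈ 10.6301, d(D) ≈ 14.8661, d(E) ≈ 2.2361. Nearest: E = (6, 9) with distance 2.2361.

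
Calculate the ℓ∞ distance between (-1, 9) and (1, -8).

max(|x_i - y_i|) = max(|-1 - 1|, |9 - (-8)|) = max(2, 17) = 17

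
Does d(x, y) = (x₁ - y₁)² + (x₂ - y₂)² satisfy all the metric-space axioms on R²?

No. The squared Euclidean distance fails the triangle inequality. Counterexample: x = (0, 0), y = (5, 1), z = (10, 2). d(x,z) = 10² + 2² = 104, but d(x,y) + d(y,z) = (5² + 1²) + (5² + 1²) = 26 + 26 = 52. Since 104 > 52, the triangle inequality is violated. (Note: √d, the ordinary Euclidean distance, IS a metric.)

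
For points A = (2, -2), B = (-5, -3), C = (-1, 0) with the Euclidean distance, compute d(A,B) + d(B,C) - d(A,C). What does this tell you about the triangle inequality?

d(A,B) = √(7² + 1²) = √50 ≈ 7.0711, d(B,C) = √(4² + 3²) = √25 = 5, d(A,C) = √(3² + 2²) = √13 ≈ 3.6056.
d(A,B) + d(B,C) - d(A,C) = 7.0711 + 5 - 3.6056 = 12.0711 - 3.6056 = 8.4655 (to 4 decimal places). This is ≥ 0, so the triangle inequality holds for these points.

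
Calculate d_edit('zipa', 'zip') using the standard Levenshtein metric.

Let D[i][j] be the edit distance between the first i characters of 'zipa' and the first j characters of 'zip', with D[i][0] = i, D[0][j] = j, and D[i][j] = D[i-1][j-1] if the characters match, else 1 + min(D[i-1][j], D[i][j-1], D[i-1][j-1]). Filling the table (rows: prefixes of 'zipa', columns: prefixes of 'zip'):
     ε  z  i  p
  ε  0  1  2  3
  z  1  0  1  2
  i  2  1  0  1
  p  3  2  1  0
  a  4  3  2  1
The bottom-right entry gives D[4][3] = 1, so no sequence of fewer than 1 edit works. Backtracking through the table gives one optimal edit sequence (1 edit):
  zipa → zip (del a @4)
Edit distance = 1.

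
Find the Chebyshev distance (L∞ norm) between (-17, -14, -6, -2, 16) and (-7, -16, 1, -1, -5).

max(|x_i - y_i|) = max(|-17 - (-7)|, |-14 - (-16)|, |-6 - 1|, |-2 - (-1)|, |16 - (-5)|) = max(10, 2, 7, 1, 21) = 21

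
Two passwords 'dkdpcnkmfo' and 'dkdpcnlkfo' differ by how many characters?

Differing positions: 7, 8. Hamming distance = 2.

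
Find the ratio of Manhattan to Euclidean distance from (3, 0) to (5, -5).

L1 = |3 - 5| + |0 - (-5)| = 2 + 5 = 7
L2 = √(2² + 5²) = √29 ≈ 5.3852
L1 ≥ L2 always (equality iff movement is along one axis); L1 > L2 here.
Ratio L1/L2 = 7/√29 ≈ 1.2999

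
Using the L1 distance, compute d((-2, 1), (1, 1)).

Σ|x_i - y_i| = |-2 - 1| + |1 - 1| = 3 + 0 = 3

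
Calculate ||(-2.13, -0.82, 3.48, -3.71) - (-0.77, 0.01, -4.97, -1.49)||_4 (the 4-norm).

(Σ|x_i - y_i|^4)^(1/4) = (|-2.13 - (-0.77)|^4 + |-0.82 - 0.01|^4 + |3.48 - (-4.97)|^4 + |-3.71 - (-1.49)|^4)^(1/4)
= (1.36^4 + 0.83^4 + 8.45^4 + 2.22^4)^(1/4) ≈ (3.421 + 0.4746 + 5098.317 + 24.2891)^(1/4) = (5126.5017)^(1/4) ≈ 8.4617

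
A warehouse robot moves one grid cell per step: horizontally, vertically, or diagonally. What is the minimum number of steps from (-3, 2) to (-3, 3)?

max(|x_i - y_i|) = max(|-3 - (-3)|, |2 - 3|) = max(0, 1) = 1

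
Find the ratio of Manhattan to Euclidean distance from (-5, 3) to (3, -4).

L1 = |-5 - 3| + |3 - (-4)| = 8 + 7 = 15
L2 = √(8² + 7²) = √113 ≈ 10.6301
L1 ≥ L2 always (equality iff movement is along one axis); L1 > L2 here.
Ratio L1/L2 = 15/√113 ≈ 1.4111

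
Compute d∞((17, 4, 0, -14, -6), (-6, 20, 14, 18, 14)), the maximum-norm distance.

max(|x_i - y_i|) = max(|17 - (-6)|, |4 - 20|, |0 - 14|, |-14 - 18|, |-6 - 14|) = max(23, 16, 14, 32, 20) = 32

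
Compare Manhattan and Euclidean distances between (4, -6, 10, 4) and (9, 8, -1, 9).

L1 = |4 - 9| + |-6 - 8| + |10 - (-1)| + |4 - 9| = 5 + 14 + 11 + 5 = 35
L2 = √(5² + 14² + 11² + 5²) = √367 ≈ 19.1572
L1 ≥ L2 always (equality iff movement is along one axis); L1 > L2 here.
Ratio L1/L2 = 35/√367 ≈ 1.827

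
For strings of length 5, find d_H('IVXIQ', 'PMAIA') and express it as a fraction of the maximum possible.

Differing positions: 1, 2, 3, 5. Hamming distance = 4. The maximum possible Hamming distance for length-5 strings is 5, so d_H/5 = 4/5 = 0.8.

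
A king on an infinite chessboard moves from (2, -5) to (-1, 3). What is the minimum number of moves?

max(|x_i - y_i|) = max(|2 - (-1)|, |-5 - 3|) = max(3, 8) = 8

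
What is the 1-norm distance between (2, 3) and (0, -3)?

Σ|x_i - y_i| = |2 - 0| + |3 - (-3)| = 2 + 6 = 8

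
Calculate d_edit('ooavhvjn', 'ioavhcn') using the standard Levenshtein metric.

Let D[i][j] be the edit distance between the first i characters of 'ooavhvjn' and the first j characters of 'ioavhcn', with D[i][0] = i, D[0][j] = j, and D[i][j] = D[i-1][j-1] if the characters match, else 1 + min(D[i-1][j], D[i][j-1], D[i-1][j-1]). Filling the table (rows: prefixes of 'ooavhvjn', columns: prefixes of 'ioavhcn'):
     ε  i  o  a  v  h  c  n
  ε  0  1  2  3  4  5  6  7
  o  1  1  1  2  3  4  5  6
  o  2  2  1  2  3  4  5  6
  a  3  3  2  1  2  3  4  5
  v  4  4  3  2  1  2  3  4
  h  5  5  4  3  2  1  2  3
  v  6  6  5  4  3  2  2  3
  j  7  7  6  5  4  3  3  3
  n  8  8  7  6  5  4  4  3
The bottom-right entry gives D[8][7] = 3, so no sequence of fewer than 3 edits works. Backtracking through the table gives one optimal edit sequence (3 edits):
  ooavhvjn → ioavhvjn (sub o→i @1)
  ioavhvjn → ioavhjn (del v @6)
  ioavhjn → ioavhcn (sub j→c @6)
Edit distance = 3.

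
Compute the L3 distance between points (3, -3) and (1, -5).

(Σ|x_i - y_i|^3)^(1/3) = (|3 - 1|^3 + |-3 - (-5)|^3)^(1/3)
= (2^3 + 2^3)^(1/3) = (8 + 8)^(1/3) = (16)^(1/3) ≈ 2.5198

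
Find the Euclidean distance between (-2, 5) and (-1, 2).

√(Σ(x_i - y_i)²) = √((-2 - (-1))² + (5 - 2)²)
= √((-1)² + 3²) = √(1 + 9) = √10 ≈ 3.1623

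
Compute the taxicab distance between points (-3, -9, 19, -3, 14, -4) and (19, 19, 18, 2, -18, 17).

Σ|x_i - y_i| = |-3 - 19| + |-9 - 19| + |19 - 18| + |-3 - 2| + |14 - (-18)| + |-4 - 17| = 22 + 28 + 1 + 5 + 32 + 21 = 109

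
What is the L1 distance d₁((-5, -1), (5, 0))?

Σ|x_i - y_i| = |-5 - 5| + |-1 - 0| = 10 + 1 = 11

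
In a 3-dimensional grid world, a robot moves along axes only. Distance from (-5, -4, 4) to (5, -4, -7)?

Σ|x_i - y_i| = |-5 - 5| + |-4 - (-4)| + |4 - (-7)| = 10 + 0 + 11 = 21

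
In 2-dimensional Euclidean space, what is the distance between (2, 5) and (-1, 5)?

√(Σ(x_i - y_i)²) = √((2 - (-1))² + (5 - 5)²)
= √(3² + 0²) = √(9 + 0) = √9 = 3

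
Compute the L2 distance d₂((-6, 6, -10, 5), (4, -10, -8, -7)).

√(Σ(x_i - y_i)²) = √((-6 - 4)² + (6 - (-10))² + (-10 - (-8))² + (5 - (-7))²)
= √((-10)² + 16² + (-2)² + 12²) = √(100 + 256 + 4 + 144) = √504 ≈ 22.4499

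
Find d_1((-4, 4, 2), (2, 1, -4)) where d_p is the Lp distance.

Σ|x_i - y_i| = |-4 - 2| + |4 - 1| + |2 - (-4)| = 6 + 3 + 6 = 15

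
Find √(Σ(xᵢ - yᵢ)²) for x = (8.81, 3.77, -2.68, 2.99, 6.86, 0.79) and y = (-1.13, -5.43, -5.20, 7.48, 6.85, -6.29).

√(Σ(x_i - y_i)²) = √((8.81 - (-1.13))² + (3.77 - (-5.43))² + (-2.68 - (-5.2))² + (2.99 - 7.48)² + (6.86 - 6.85)² + (0.79 - (-6.29))²)
= √(9.94² + 9.2² + 2.52² + (-4.49)² + 0.01² + 7.08²) = √(98.8036 + 84.64 + 6.3504 + 20.1601 + 0.0001 + 50.1264) = √260.0806 ≈ 16.127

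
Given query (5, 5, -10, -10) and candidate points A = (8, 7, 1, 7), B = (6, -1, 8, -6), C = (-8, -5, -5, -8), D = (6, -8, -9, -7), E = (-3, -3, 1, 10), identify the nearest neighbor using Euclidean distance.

Distances: d(A) ≈ 20.567, d(B) ≈ 19.4165, d(C) ≈ 17.2627, d(D) ≈ 13.4164, d(E) ≈ 25.4755. Nearest: D = (6, -8, -9, -7) with distance 13.4164.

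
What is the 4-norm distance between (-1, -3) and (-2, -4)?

(Σ|x_i - y_i|^4)^(1/4) = (|-1 - (-2)|^4 + |-3 - (-4)|^4)^(1/4)
= (1^4 + 1^4)^(1/4) = (1 + 1)^(1/4) = (2)^(1/4) ≈ 1.1892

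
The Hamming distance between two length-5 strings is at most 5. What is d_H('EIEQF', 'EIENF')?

Differing positions: 4. Hamming distance = 1. The maximum possible Hamming distance for length-5 strings is 5, so d_H/5 = 1/5 = 0.2.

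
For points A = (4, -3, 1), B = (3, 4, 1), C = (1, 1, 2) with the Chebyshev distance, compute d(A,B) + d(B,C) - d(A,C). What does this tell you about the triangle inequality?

d(A,B) = max(1, 7, 0) = 7, d(B,C) = max(2, 3, 1) = 3, d(A,C) = max(3, 4, 1) = 4.
d(A,B) + d(B,C) - d(A,C) = 7 + 3 - 4 = 10 - 4 = 6. This is ≥ 0, so the triangle inequality holds for these points.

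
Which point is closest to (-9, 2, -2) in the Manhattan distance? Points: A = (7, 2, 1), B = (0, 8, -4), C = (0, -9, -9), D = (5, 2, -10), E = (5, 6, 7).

Distances: d(A) = 19, d(B) = 17, d(C) = 27, d(D) = 22, d(E) = 27. Nearest: B = (0, 8, -4) with distance 17.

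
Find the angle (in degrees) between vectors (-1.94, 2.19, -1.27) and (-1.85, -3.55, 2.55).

With u = (-1.94, 2.19, -1.27), v = (-1.85, -3.55, 2.55):
u·v = (-1.94)·(-1.85) + 2.19·(-3.55) + (-1.27)·2.55 = 3.589 + (-7.7745) + (-3.2385) = -7.424.
|u| = √((-1.94)² + 2.19² + (-1.27)²) = √(3.7636 + 4.7961 + 1.6129) = √10.1726, |v| = √((-1.85)² + (-3.55)² + 2.55²) = √(3.4225 + 12.6025 + 6.5025) = √22.5275.
cos θ = (u·v)/(|u||v|) = -7.424/(√10.1726·√22.5275) ≈ -0.490417
θ = arccos(-0.490417) ≈ 119.37°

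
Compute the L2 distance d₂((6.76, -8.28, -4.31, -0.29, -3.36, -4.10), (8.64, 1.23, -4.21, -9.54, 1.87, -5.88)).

√(Σ(x_i - y_i)²) = √((6.76 - 8.64)² + (-8.28 - 1.23)² + (-4.31 - (-4.21))² + (-0.29 - (-9.54))² + (-3.36 - 1.87)² + (-4.1 - (-5.88))²)
= √((-1.88)² + (-9.51)² + (-0.1)² + 9.25² + (-5.23)² + 1.78²) = √(3.5344 + 90.4401 + 0.01 + 85.5625 + 27.3529 + 3.1684) = √210.0683 ≈ 14.4937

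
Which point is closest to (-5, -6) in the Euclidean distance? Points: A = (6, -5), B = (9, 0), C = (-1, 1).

Distances: d(A) ≈ 11.0454, d(B) ≈ 15.2315, d(C) ≈ 8.0623. Nearest: C = (-1, 1) with distance 8.0623.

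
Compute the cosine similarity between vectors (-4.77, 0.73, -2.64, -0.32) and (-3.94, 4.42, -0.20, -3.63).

With u = (-4.77, 0.73, -2.64, -0.32), v = (-3.94, 4.42, -0.20, -3.63):
u·v = (-4.77)·(-3.94) + 0.73·4.42 + (-2.64)·(-0.2) + (-0.32)·(-3.63) = 18.7938 + 3.2266 + 0.528 + 1.1616 = 23.71.
|u| = √((-4.77)² + 0.73² + (-2.64)² + (-0.32)²) = √(22.7529 + 0.5329 + 6.9696 + 0.1024) = √30.3578, |v| = √((-3.94)² + 4.42² + (-0.2)² + (-3.63)²) = √(15.5236 + 19.5364 + 0.04 + 13.1769) = √48.2769.
cos θ = (u·v)/(|u||v|) = 23.71/(√30.3578·√48.2769) ≈ 0.6193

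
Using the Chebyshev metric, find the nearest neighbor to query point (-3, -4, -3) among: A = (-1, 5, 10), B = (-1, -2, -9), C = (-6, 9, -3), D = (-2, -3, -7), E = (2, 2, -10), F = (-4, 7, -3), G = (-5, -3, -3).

Distances: d(A) = 13, d(B) = 6, d(C) = 13, d(D) = 4, d(E) = 7, d(F) = 11, d(G) = 2. Nearest: G = (-5, -3, -3) with distance 2.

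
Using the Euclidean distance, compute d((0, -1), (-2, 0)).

(Σ|x_i - y_i|^2)^(1/2) = (|0 - (-2)|^2 + |-1 - 0|^2)^(1/2)
= (2^2 + 1^2)^(1/2) = (4 + 1)^(1/2) = (5)^(1/2) ≈ 2.2361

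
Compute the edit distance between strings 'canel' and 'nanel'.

Let D[i][j] be the edit distance between the first i characters of 'canel' and the first j characters of 'nanel', with D[i][0] = i, D[0][j] = j, and D[i][j] = D[i-1][j-1] if the characters match, else 1 + min(D[i-1][j], D[i][j-1], D[i-1][j-1]). Filling the table (rows: prefixes of 'canel', columns: prefixes of 'nanel'):
     ε  n  a  n  e  l
  ε  0  1  2  3  4  5
  c  1  1  2  3  4  5
  a  2  2  1  2  3  4
  n  3  2  2  1  2  3
  e  4  3  3  2  1  2
  l  5  4  4  3  2  1
The bottom-right entry gives D[5][5] = 1, so no sequence of fewer than 1 edit works. Backtracking through the table gives one optimal edit sequence (1 edit):
  canel → nanel (sub c→n @1)
Edit distance = 1.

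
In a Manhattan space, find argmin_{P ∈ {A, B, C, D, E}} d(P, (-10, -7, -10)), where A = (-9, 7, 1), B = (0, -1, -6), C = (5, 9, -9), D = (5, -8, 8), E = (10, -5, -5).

Distances: d(A) = 26, d(B) = 20, d(C) = 32, d(D) = 34, d(E) = 27. Nearest: B = (0, -1, -6) with distance 20.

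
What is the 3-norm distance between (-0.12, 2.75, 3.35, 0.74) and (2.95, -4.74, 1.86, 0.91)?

(Σ|x_i - y_i|^3)^(1/3) = (|-0.12 - 2.95|^3 + |2.75 - (-4.74)|^3 + |3.35 - 1.86|^3 + |0.74 - 0.91|^3)^(1/3)
= (3.07^3 + 7.49^3 + 1.49^3 + 0.17^3)^(1/3) ≈ (28.9344 + 420.1897 + 3.3079 + 0.0049)^(1/3) = (452.4369)^(1/3) ≈ 7.6769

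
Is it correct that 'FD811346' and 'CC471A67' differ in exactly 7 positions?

Differing positions: 1, 2, 3, 4, 6, 7, 8. Hamming distance = 7, so the claim is true.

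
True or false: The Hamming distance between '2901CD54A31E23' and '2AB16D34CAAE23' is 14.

Differing positions: 2, 3, 5, 7, 9, 10, 11. Hamming distance = 7, so the claim that d_H = 14 is false.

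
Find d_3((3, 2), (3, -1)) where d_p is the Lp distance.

(Σ|x_i - y_i|^3)^(1/3) = (|3 - 3|^3 + |2 - (-1)|^3)^(1/3)
= (0^3 + 3^3)^(1/3) = (0 + 27)^(1/3) = (27)^(1/3) = 3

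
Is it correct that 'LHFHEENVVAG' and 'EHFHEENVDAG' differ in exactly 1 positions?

Differing positions: 1, 9. Hamming distance = 2, so the claim that d_H = 1 is false.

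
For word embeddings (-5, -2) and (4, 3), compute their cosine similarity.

With u = (-5, -2), v = (4, 3):
u·v = (-5)·4 + (-2)·3 = (-20) + (-6) = -26.
|u| = √((-5)² + (-2)²) = √29, |v| = √(4² + 3²) = √25, so |u||v| = √(29·25) = √725.
cos θ = (u·v)/(|u||v|) = -26/√725 ≈ -0.9656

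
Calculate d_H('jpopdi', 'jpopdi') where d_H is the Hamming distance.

Differing positions: none. Hamming distance = 0.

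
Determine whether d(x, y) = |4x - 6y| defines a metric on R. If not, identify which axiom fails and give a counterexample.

No. d fails symmetry: d(3, 2) = |4·3 - 6·2| = |0| = 0, but d(2, 3) = |4·2 - 6·3| = |-10| = 10. Since 0 ≠ 10, d(x,y) ≠ d(y,x) in general.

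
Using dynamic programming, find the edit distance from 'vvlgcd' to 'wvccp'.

Let D[i][j] be the edit distance between the first i characters of 'vvlgcd' and the first j characters of 'wvccp', with D[i][0] = i, D[0][j] = j, and D[i][j] = D[i-1][j-1] if the characters match, else 1 + min(D[i-1][j], D[i][j-1], D[i-1][j-1]). Filling the table (rows: prefixes of 'vvlgcd', columns: prefixes of 'wvccp'):
     ε  w  v  c  c  p
  ε  0  1  2  3  4  5
  v  1  1  1  2  3  4
  v  2  2  1  2  3  4
  l  3  3  2  2  3  4
  g  4  4  3  3  3  4
  c  5  5  4  3  3  4
  d  6  6  5  4  4  4
The bottom-right entry gives D[6][5] = 4, so no sequence of fewer than 4 edits works. Backtracking through the table gives one optimal edit sequence (4 edits):
  vvlgcd → wvlgcd (sub v→w @1)
  wvlgcd → wvgcd (del l @3)
  wvgcd → wvccd (sub g→c @3)
  wvccd → wvccp (sub d→p @5)
Edit distance = 4.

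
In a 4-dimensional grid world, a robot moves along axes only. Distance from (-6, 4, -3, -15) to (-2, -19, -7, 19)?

Σ|x_i - y_i| = |-6 - (-2)| + |4 - (-19)| + |-3 - (-7)| + |-15 - 19| = 4 + 23 + 4 + 34 = 65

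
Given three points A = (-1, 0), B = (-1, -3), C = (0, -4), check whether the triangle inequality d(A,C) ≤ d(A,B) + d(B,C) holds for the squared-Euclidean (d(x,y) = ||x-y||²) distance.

d(A,B) = 0² + 3² = 9, d(B,C) = 1² + 1² = 2, d(A,C) = 1² + 4² = 17.
d(A,C) = 17 > 9 + 2 = 11. Triangle inequality is VIOLATED. (Squared-Euclidean is not a metric — this is a counterexample.)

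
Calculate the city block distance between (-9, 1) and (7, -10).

Σ|x_i - y_i| = |-9 - 7| + |1 - (-10)| = 16 + 11 = 27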